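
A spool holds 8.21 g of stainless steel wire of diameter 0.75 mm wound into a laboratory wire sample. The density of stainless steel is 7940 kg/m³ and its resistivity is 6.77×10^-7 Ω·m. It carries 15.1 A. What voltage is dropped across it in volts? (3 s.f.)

A = π(d/2)² = π(3.7500e-04 m)² = 4.4179e-07 m²
L = m/(density·A) = 0.00821/(7940×4.4179e-07) = 2.341 m
R = ρL/A = (6.77×10^-7)(2.341)/(4.4179e-07) = 3.587 Ω
V = IR = 15.1 × 3.587 = 54.2 V

54.2 V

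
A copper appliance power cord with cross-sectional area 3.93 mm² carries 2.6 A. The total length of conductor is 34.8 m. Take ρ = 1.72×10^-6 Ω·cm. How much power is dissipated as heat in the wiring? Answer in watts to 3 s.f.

1.03 W

ρ = 1.72×10^-6 Ω·cm = 1.72×10^-8 Ω·m
A = 3.93 mm² = 3.930e-06 m²
R = ρL/A = (1.72×10^-8)(34.8)/(3.930e-06) = 0.1523 Ω
P = I²R = (2.6)² × 0.1523 = 1.03 W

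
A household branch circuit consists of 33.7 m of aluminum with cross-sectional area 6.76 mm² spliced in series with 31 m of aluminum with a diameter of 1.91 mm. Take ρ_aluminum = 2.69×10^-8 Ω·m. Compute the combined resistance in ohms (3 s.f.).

Segment 1: A = 6.76 mm² = 6.760e-06 m²
R₁ = ρL/A = (2.69×10^-8)(33.7)/(6.760e-06) = 0.1341 Ω
Segment 2: A = π(d/2)² = π(9.5500e-04 m)² = 2.865e-06 m²
R₂ = (2.69×10^-8)(31)/(2.865e-06) = 0.291 Ω
R = R₁ + R₂ = 0.425 Ω

0.425 Ω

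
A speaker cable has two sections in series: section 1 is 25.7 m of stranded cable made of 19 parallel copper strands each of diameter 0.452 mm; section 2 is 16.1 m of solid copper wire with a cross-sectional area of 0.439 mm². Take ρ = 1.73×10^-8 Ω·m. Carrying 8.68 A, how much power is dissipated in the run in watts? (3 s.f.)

Section 1: A_strand = π(2.2600e-04)² = 1.605e-07 m²; R₁ = ρL/(N·A_s) = (1.73×10^-8)(25.7)/(19×1.605e-07) = 0.1458 Ω
Section 2: A = 0.439 mm² = 4.390e-07 m²
R₂ = (1.73×10^-8)(16.1)/(4.390e-07) = 0.6345 Ω
R = R₁ + R₂ = 0.7803 Ω
P = I²R = (8.68)² × 0.7803 = 58.8 W

58.8 W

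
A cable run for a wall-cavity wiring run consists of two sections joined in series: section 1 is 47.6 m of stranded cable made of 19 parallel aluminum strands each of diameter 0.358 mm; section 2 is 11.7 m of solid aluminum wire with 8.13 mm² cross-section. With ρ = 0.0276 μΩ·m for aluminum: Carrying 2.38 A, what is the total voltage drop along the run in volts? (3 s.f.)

1.73 V

ρ = 0.0276 μΩ·m = 2.76×10^-8 Ω·m
Section 1: A_strand = π(1.7900e-04)² = 1.007e-07 m²; R₁ = ρL/(N·A_s) = (2.76×10^-8)(47.6)/(19×1.007e-07) = 0.6869 Ω
Section 2: A = 8.13 mm² = 8.130e-06 m²
R₂ = (2.76×10^-8)(11.7)/(8.130e-06) = 0.03972 Ω
R = R₁ + R₂ = 0.7266 Ω
V = IR = 2.38 × 0.7266 = 1.73 V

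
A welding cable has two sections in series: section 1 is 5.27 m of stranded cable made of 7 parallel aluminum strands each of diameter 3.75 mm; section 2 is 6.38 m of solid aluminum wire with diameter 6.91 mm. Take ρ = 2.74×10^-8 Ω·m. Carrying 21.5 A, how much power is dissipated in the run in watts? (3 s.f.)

Section 1: A_strand = π(1.8750e-03)² = 1.104e-05 m²; R₁ = ρL/(N·A_s) = (2.74×10^-8)(5.27)/(7×1.104e-05) = 0.001868 Ω
Section 2: A = π(d/2)² = π(3.4550e-03 m)² = 3.750e-05 m²
R₂ = (2.74×10^-8)(6.38)/(3.750e-05) = 0.004661 Ω
R = R₁ + R₂ = 0.006529 Ω
P = I²R = (21.5)² × 0.006529 = 3.02 W

3.02 W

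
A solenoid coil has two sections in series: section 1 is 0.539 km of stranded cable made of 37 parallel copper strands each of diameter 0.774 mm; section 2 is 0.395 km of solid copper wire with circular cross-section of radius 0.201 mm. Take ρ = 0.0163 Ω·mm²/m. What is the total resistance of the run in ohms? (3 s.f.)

51.2 Ω

ρ = 0.0163 Ω·mm²/m = 1.63×10^-8 Ω·m
Section 1: A_strand = π(3.8700e-04)² = 4.705e-07 m²; R₁ = ρL/(N·A_s) = (1.63×10^-8)(539)/(37×4.705e-07) = 0.5047 Ω
Section 2: A = πr² = π(2.0100e-04 m)² = 1.269e-07 m²
R₂ = (1.63×10^-8)(395)/(1.269e-07) = 50.73 Ω
R = R₁ + R₂ = 51.2 Ω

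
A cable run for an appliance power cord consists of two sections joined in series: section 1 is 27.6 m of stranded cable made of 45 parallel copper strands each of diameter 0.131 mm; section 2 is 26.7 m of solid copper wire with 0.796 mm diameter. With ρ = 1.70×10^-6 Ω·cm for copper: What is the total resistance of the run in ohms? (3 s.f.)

1.69 Ω

ρ = 1.70×10^-6 Ω·cm = 1.70×10^-8 Ω·m
Section 1: A_strand = π(6.5500e-05)² = 1.348e-08 m²; R₁ = ρL/(N·A_s) = (1.70×10^-8)(27.6)/(45×1.348e-08) = 0.7736 Ω
Section 2: A = π(d/2)² = π(3.9800e-04 m)² = 4.976e-07 m²
R₂ = (1.70×10^-8)(26.7)/(4.976e-07) = 0.9121 Ω
R = R₁ + R₂ = 1.69 Ω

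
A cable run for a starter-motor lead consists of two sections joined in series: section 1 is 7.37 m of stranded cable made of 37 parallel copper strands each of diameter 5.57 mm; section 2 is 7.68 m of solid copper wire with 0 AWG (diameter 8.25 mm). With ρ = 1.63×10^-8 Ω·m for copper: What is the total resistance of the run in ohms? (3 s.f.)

Section 1: A_strand = π(2.7850e-03)² = 2.437e-05 m²; R₁ = ρL/(N·A_s) = (1.63×10^-8)(7.37)/(37×2.437e-05) = 1.332×10^-4 Ω
Section 2: A = π(8.25/2 mm)² = π(4.1250e-03 m)² = 5.346e-05 m²
R₂ = (1.63×10^-8)(7.68)/(5.346e-05) = 0.002342 Ω
R = R₁ + R₂ = 0.00248 Ω

0.00248 Ω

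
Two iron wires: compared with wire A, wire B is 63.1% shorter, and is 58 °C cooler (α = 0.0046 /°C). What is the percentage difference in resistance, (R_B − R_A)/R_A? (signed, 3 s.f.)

R ∝ ρL/d² with ρ ∝ (1+αΔT), so R_B/R_A = (1 − 63.1/100) × (1 − 0.0046×58)
= 0.369 × 0.7332 = 0.2706
(R_B − R_A)/R_A = 0.2706 − 1 = -72.9%

-72.9%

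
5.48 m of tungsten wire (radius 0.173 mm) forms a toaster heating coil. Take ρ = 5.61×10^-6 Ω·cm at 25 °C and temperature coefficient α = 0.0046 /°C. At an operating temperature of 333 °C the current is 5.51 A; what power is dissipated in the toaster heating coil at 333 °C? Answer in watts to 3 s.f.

ρ = 5.61×10^-6 Ω·cm = 5.61×10^-8 Ω·m
A = πr² = π(1.7300e-04 m)² = 9.402e-08 m²
R₍25₎ = ρL/A = (5.61×10^-8)(5.48)/(9.402e-08) = 3.27 Ω
R₍333₎ = R₍25₎(1 + αΔT) = 3.27 × (1 + 0.0046×308) = 7.902 Ω
P = I²R = (5.51)² × 7.902 = 240 W

240 W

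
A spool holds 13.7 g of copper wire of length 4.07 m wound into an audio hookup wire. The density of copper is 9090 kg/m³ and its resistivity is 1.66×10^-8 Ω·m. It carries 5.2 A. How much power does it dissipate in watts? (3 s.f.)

4.93 W

A = m/(density·L) = 0.0137/(9090×4.07) = 3.7031e-07 m²
R = ρL/A = (1.66×10^-8)(4.07)/(3.7031e-07) = 0.1824 Ω
P = I²R = (5.2)² × 0.1824 = 4.93 W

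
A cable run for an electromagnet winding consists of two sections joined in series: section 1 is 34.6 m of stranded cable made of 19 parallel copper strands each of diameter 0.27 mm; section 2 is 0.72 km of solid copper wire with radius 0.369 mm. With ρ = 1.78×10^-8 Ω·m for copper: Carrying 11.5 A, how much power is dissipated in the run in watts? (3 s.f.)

4040 W

Section 1: A_strand = π(1.3500e-04)² = 5.726e-08 m²; R₁ = ρL/(N·A_s) = (1.78×10^-8)(34.6)/(19×5.726e-08) = 0.5661 Ω
Section 2: A = πr² = π(3.6900e-04 m)² = 4.278e-07 m²
R₂ = (1.78×10^-8)(720)/(4.278e-07) = 29.96 Ω
R = R₁ + R₂ = 30.53 Ω
P = I²R = (11.5)² × 30.53 = 4040 W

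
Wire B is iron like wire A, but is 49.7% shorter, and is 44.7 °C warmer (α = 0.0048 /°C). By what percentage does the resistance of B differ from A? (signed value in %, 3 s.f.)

R ∝ ρL/d² with ρ ∝ (1+αΔT), so R_B/R_A = (1 − 49.7/100) × (1 + 0.0048×44.7)
= 0.503 × 1.215 = 0.6109
(R_B − R_A)/R_A = 0.6109 − 1 = -38.9%

-38.9%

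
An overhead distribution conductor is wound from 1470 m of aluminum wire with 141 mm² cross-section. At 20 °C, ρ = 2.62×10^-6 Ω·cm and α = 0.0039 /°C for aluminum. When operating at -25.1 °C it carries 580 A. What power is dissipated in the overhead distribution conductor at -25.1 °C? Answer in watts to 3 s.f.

75700 W

ρ = 2.62×10^-6 Ω·cm = 2.62×10^-8 Ω·m
A = 141 mm² = 1.410e-04 m²
R₍20₎ = ρL/A = (2.62×10^-8)(1470)/(1.410e-04) = 0.2731 Ω
R₍-25.1₎ = R₍20₎(1 + αΔT) = 0.2731 × (1 + 0.0039×-45.1) = 0.2251 Ω
P = I²R = (580)² × 0.2251 = 75700 W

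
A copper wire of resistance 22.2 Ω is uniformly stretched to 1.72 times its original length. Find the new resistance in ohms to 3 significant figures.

65.7 Ω

Volume constant ⇒ A' = A/k with k = 1.72. R' = ρ(kL)/(A/k) = k²R.
R' = 2.958 × 22.2 = 65.7 Ω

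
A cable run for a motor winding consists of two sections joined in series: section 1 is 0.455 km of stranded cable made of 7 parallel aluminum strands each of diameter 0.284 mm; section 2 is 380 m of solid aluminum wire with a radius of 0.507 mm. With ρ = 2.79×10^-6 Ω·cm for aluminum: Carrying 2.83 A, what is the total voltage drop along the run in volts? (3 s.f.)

118 V

ρ = 2.79×10^-6 Ω·cm = 2.79×10^-8 Ω·m
Section 1: A_strand = π(1.4200e-04)² = 6.335e-08 m²; R₁ = ρL/(N·A_s) = (2.79×10^-8)(455)/(7×6.335e-08) = 28.63 Ω
Section 2: A = πr² = π(5.0700e-04 m)² = 8.075e-07 m²
R₂ = (2.79×10^-8)(380)/(8.075e-07) = 13.13 Ω
R = R₁ + R₂ = 41.76 Ω
V = IR = 2.83 × 41.76 = 118 V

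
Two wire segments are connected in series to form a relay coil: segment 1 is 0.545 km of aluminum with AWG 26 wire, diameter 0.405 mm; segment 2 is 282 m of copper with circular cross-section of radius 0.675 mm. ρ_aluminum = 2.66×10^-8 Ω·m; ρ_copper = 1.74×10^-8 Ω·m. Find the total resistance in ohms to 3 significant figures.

Segment 1: A = π(0.405/2 mm)² = π(2.0250e-04 m)² = 1.288e-07 m²
R₁ = ρL/A = (2.66×10^-8)(545)/(1.288e-07) = 112.5 Ω
Segment 2: A = πr² = π(6.7500e-04 m)² = 1.431e-06 m²
R₂ = (1.74×10^-8)(282)/(1.431e-06) = 3.428 Ω
R = R₁ + R₂ = 116 Ω

116 Ω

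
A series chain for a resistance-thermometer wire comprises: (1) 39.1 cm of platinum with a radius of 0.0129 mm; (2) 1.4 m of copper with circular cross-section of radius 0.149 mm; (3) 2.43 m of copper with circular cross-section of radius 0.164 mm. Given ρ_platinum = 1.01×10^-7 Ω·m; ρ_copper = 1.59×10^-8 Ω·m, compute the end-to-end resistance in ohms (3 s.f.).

76.3 Ω

Seg 1: A = πr² = π(1.2900e-05 m)² = 5.228e-10 m²
R_1 = (1.01×10^-7)(0.391)/(5.228e-10) = 75.54 Ω
Seg 2: A = πr² = π(1.4900e-04 m)² = 6.975e-08 m²
R_2 = (1.59×10^-8)(1.4)/(6.975e-08) = 0.3192 Ω
Seg 3: A = πr² = π(1.6400e-04 m)² = 8.450e-08 m²
R_3 = (1.59×10^-8)(2.43)/(8.450e-08) = 0.4573 Ω
R_total = R_1 + R_2 + R_3 = 76.3 Ω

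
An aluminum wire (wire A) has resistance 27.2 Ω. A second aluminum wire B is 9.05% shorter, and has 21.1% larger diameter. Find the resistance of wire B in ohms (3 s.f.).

R ∝ L/d², so R_B/R_A = (1 − 9.05/100) × (1 + 21.1/100)⁻²
= 0.9095 × 0.6819 = 0.6202
R_B = 0.6202 × 27.2 = 16.9 Ω

16.9 Ω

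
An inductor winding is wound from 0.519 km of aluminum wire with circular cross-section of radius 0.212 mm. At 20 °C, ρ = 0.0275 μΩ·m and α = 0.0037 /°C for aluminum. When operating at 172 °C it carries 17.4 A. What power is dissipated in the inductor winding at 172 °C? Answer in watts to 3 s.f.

47800 W

ρ = 0.0275 μΩ·m = 2.75×10^-8 Ω·m
A = πr² = π(2.1200e-04 m)² = 1.412e-07 m²
R₍20₎ = ρL/A = (2.75×10^-8)(519)/(1.412e-07) = 101.1 Ω
R₍172₎ = R₍20₎(1 + αΔT) = 101.1 × (1 + 0.0037×152) = 157.9 Ω
P = I²R = (17.4)² × 157.9 = 47800 W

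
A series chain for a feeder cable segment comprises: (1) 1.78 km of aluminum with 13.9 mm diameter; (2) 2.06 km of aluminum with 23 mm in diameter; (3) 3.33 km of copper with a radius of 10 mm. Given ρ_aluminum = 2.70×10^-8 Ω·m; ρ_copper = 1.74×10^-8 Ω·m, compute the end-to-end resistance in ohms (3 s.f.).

0.635 Ω

Seg 1: A = π(d/2)² = π(6.9500e-03 m)² = 1.517e-04 m²
R_1 = (2.70×10^-8)(1780)/(1.517e-04) = 0.3167 Ω
Seg 2: A = π(d/2)² = π(1.1500e-02 m)² = 4.155e-04 m²
R_2 = (2.70×10^-8)(2060)/(4.155e-04) = 0.1339 Ω
Seg 3: A = πr² = π(1.0000e-02 m)² = 3.142e-04 m²
R_3 = (1.74×10^-8)(3330)/(3.142e-04) = 0.1844 Ω
R_total = R_1 + R_2 + R_3 = 0.635 Ω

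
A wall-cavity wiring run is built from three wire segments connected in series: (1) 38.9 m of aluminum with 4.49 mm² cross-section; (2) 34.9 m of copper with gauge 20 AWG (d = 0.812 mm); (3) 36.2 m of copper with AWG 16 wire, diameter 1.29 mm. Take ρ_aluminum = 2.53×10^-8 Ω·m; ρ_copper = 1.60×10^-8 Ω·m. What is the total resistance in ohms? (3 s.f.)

1.74 Ω

Seg 1: A = 4.49 mm² = 4.490e-06 m²
R_1 = (2.53×10^-8)(38.9)/(4.490e-06) = 0.2192 Ω
Seg 2: A = π(0.812/2 mm)² = π(4.0600e-04 m)² = 5.178e-07 m²
R_2 = (1.60×10^-8)(34.9)/(5.178e-07) = 1.078 Ω
Seg 3: A = π(1.29/2 mm)² = π(6.4500e-04 m)² = 1.307e-06 m²
R_3 = (1.60×10^-8)(36.2)/(1.307e-06) = 0.4432 Ω
R_total = R_1 + R_2 + R_3 = 1.74 Ω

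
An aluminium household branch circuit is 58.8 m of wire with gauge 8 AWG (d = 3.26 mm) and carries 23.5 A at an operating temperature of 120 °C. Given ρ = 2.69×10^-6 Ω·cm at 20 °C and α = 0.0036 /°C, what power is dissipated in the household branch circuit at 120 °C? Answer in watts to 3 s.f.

142 W

ρ = 2.69×10^-6 Ω·cm = 2.69×10^-8 Ω·m
A = π(3.26/2 mm)² = π(1.6300e-03 m)² = 8.347e-06 m²
R₍20₎ = ρL/A = (2.69×10^-8)(58.8)/(8.347e-06) = 0.1895 Ω
R₍120₎ = R₍20₎(1 + αΔT) = 0.1895 × (1 + 0.0036×100) = 0.2577 Ω
P = I²R = (23.5)² × 0.2577 = 142 W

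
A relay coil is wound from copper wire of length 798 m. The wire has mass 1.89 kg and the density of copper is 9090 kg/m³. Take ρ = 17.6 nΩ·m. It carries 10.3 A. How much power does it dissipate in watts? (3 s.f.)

5720 W

ρ = 17.6 nΩ·m = 1.76×10^-8 Ω·m
A = m/(density·L) = 1.89/(9090×798) = 2.6055e-07 m²
R = ρL/A = (1.76×10^-8)(798)/(2.6055e-07) = 53.9 Ω
P = I²R = (10.3)² × 53.9 = 5720 W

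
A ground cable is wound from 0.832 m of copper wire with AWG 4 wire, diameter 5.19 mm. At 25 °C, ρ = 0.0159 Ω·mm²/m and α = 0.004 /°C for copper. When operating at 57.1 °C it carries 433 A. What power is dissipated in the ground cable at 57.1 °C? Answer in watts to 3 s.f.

132 W

ρ = 0.0159 Ω·mm²/m = 1.59×10^-8 Ω·m
A = π(5.19/2 mm)² = π(2.5950e-03 m)² = 2.116e-05 m²
R₍25₎ = ρL/A = (1.59×10^-8)(0.832)/(2.116e-05) = 6.253×10^-4 Ω
R₍57.1₎ = R₍25₎(1 + αΔT) = 6.253×10^-4 × (1 + 0.004×32.1) = 7.056×10^-4 Ω
P = I²R = (433)² × 7.056×10^-4 = 132 W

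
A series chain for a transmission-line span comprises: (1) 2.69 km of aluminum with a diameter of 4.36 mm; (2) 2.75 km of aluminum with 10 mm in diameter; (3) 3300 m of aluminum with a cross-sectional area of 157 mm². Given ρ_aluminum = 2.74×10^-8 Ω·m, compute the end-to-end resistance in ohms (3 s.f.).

Seg 1: A = π(d/2)² = π(2.1800e-03 m)² = 1.493e-05 m²
R_1 = (2.74×10^-8)(2690)/(1.493e-05) = 4.937 Ω
Seg 2: A = π(d/2)² = π(5.0000e-03 m)² = 7.854e-05 m²
R_2 = (2.74×10^-8)(2750)/(7.854e-05) = 0.9594 Ω
Seg 3: A = 157 mm² = 1.570e-04 m²
R_3 = (2.74×10^-8)(3300)/(1.570e-04) = 0.5759 Ω
R_total = R_1 + R_2 + R_3 = 6.47 Ω

6.47 Ω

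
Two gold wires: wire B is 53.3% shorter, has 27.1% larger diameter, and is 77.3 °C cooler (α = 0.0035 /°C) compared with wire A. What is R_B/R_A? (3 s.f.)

0.211

R ∝ ρL/d² with ρ ∝ (1+αΔT), so R_B/R_A = (1 − 53.3/100) × (1 + 27.1/100)⁻² × (1 − 0.0035×77.3)
= 0.467 × 0.619 × 0.7295 = 0.211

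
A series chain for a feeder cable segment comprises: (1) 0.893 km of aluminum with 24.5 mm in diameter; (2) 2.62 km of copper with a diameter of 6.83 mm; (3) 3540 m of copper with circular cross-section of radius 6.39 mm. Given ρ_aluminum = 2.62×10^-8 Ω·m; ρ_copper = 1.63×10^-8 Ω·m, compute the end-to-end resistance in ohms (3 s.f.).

1.67 Ω

Seg 1: A = π(d/2)² = π(1.2250e-02 m)² = 4.714e-04 m²
R_1 = (2.62×10^-8)(893)/(4.714e-04) = 0.04963 Ω
Seg 2: A = π(d/2)² = π(3.4150e-03 m)² = 3.664e-05 m²
R_2 = (1.63×10^-8)(2620)/(3.664e-05) = 1.166 Ω
Seg 3: A = πr² = π(6.3900e-03 m)² = 1.283e-04 m²
R_3 = (1.63×10^-8)(3540)/(1.283e-04) = 0.4498 Ω
R_total = R_1 + R_2 + R_3 = 1.67 Ω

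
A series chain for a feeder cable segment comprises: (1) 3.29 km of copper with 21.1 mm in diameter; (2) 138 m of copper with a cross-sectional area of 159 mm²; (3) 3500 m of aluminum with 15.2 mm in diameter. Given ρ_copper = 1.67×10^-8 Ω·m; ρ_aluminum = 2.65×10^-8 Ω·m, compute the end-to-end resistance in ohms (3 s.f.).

Seg 1: A = π(d/2)² = π(1.0550e-02 m)² = 3.497e-04 m²
R_1 = (1.67×10^-8)(3290)/(3.497e-04) = 0.1571 Ω
Seg 2: A = 159 mm² = 1.590e-04 m²
R_2 = (1.67×10^-8)(138)/(1.590e-04) = 0.01449 Ω
Seg 3: A = π(d/2)² = π(7.6000e-03 m)² = 1.815e-04 m²
R_3 = (2.65×10^-8)(3500)/(1.815e-04) = 0.5111 Ω
R_total = R_1 + R_2 + R_3 = 0.683 Ω

0.683 Ω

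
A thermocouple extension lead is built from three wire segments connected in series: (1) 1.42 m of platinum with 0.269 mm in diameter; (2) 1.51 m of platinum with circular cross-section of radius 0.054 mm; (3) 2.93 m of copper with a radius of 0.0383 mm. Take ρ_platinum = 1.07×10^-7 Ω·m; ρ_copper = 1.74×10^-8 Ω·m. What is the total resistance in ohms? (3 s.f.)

Seg 1: A = π(d/2)² = π(1.3450e-04 m)² = 5.683e-08 m²
R_1 = (1.07×10^-7)(1.42)/(5.683e-08) = 2.673 Ω
Seg 2: A = πr² = π(5.4000e-05 m)² = 9.161e-09 m²
R_2 = (1.07×10^-7)(1.51)/(9.161e-09) = 17.64 Ω
Seg 3: A = πr² = π(3.8300e-05 m)² = 4.608e-09 m²
R_3 = (1.74×10^-8)(2.93)/(4.608e-09) = 11.06 Ω
R_total = R_1 + R_2 + R_3 = 31.4 Ω

31.4 Ω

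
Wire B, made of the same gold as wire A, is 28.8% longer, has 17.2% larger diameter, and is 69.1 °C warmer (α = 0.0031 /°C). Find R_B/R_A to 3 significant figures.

R ∝ ρL/d² with ρ ∝ (1+αΔT), so R_B/R_A = (1 + 28.8/100) × (1 + 17.2/100)⁻² × (1 + 0.0031×69.1)
= 1.288 × 0.728 × 1.214 = 1.14

1.14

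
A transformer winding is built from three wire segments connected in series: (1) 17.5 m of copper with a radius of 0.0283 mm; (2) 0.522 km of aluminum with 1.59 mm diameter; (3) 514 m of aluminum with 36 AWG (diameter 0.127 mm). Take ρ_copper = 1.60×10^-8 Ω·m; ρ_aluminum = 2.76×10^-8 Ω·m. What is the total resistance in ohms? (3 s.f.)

1240 Ω

Seg 1: A = πr² = π(2.8300e-05 m)² = 2.516e-09 m²
R_1 = (1.60×10^-8)(17.5)/(2.516e-09) = 111.3 Ω
Seg 2: A = π(d/2)² = π(7.9500e-04 m)² = 1.986e-06 m²
R_2 = (2.76×10^-8)(522)/(1.986e-06) = 7.256 Ω
Seg 3: A = π(0.127/2 mm)² = π(6.3500e-05 m)² = 1.267e-08 m²
R_3 = (2.76×10^-8)(514)/(1.267e-08) = 1120 Ω
R_total = R_1 + R_2 + R_3 = 1240 Ω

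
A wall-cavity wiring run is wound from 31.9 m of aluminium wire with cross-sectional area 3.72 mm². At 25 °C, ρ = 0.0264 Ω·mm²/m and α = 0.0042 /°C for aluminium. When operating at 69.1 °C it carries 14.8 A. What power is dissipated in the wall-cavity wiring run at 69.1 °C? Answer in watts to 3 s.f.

ρ = 0.0264 Ω·mm²/m = 2.64×10^-8 Ω·m
A = 3.72 mm² = 3.720e-06 m²
R₍25₎ = ρL/A = (2.64×10^-8)(31.9)/(3.720e-06) = 0.2264 Ω
R₍69.1₎ = R₍25₎(1 + αΔT) = 0.2264 × (1 + 0.0042×44.1) = 0.2683 Ω
P = I²R = (14.8)² × 0.2683 = 58.8 W

58.8 W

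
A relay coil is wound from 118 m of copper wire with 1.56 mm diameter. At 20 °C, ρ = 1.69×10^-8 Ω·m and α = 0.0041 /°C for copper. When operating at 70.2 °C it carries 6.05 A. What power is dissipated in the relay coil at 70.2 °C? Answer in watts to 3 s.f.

A = π(d/2)² = π(7.8000e-04 m)² = 1.911e-06 m²
R₍20₎ = ρL/A = (1.69×10^-8)(118)/(1.911e-06) = 1.043 Ω
R₍70.2₎ = R₍20₎(1 + αΔT) = 1.043 × (1 + 0.0041×50.2) = 1.258 Ω
P = I²R = (6.05)² × 1.258 = 46.0 W

46.0 W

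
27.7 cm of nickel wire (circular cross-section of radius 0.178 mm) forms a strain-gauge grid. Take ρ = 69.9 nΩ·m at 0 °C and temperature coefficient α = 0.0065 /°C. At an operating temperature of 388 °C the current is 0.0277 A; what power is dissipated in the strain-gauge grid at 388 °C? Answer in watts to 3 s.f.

ρ = 69.9 nΩ·m = 6.99×10^-8 Ω·m
A = πr² = π(1.7800e-04 m)² = 9.954e-08 m²
R₍0₎ = ρL/A = (6.99×10^-8)(0.277)/(9.954e-08) = 0.1945 Ω
R₍388₎ = R₍0₎(1 + αΔT) = 0.1945 × (1 + 0.0065×388) = 0.6851 Ω
P = I²R = (0.0277)² × 0.6851 = 5.26×10^-4 W

5.26×10^-4 W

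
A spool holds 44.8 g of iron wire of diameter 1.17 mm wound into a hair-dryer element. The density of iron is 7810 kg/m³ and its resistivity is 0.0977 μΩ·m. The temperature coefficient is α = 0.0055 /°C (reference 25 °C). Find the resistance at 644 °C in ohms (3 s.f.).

2.14 Ω

ρ = 0.0977 μΩ·m = 9.77×10^-8 Ω·m
A = π(d/2)² = π(5.8500e-04 m)² = 1.0751e-06 m²
L = m/(density·A) = 0.0448/(7810×1.0751e-06) = 5.335 m
R = ρL/A = (9.77×10^-8)(5.335)/(1.0751e-06) = 0.4848 Ω
R(644 °C) = 0.4848 × (1 + 0.0055×619) = 2.14 Ω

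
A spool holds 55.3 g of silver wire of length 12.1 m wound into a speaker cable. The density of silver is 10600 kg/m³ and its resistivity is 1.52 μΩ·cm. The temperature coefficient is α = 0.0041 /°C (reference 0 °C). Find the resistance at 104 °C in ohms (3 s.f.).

ρ = 1.52 μΩ·cm = 1.52×10^-8 Ω·m
A = m/(density·L) = 0.0553/(10600×12.1) = 4.3116e-07 m²
R = ρL/A = (1.52×10^-8)(12.1)/(4.3116e-07) = 0.4266 Ω
R(104 °C) = 0.4266 × (1 + 0.0041×104) = 0.608 Ω

0.608 Ω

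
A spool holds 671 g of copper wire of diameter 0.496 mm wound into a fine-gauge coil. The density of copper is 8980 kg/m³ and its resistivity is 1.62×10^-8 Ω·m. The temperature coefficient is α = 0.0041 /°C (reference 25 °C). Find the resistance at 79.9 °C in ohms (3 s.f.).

A = π(d/2)² = π(2.4800e-04 m)² = 1.9322e-07 m²
L = m/(density·A) = 0.671/(8980×1.9322e-07) = 386.7 m
R = ρL/A = (1.62×10^-8)(386.7)/(1.9322e-07) = 32.42 Ω
R(79.9 °C) = 32.42 × (1 + 0.0041×54.9) = 39.7 Ω

39.7 Ω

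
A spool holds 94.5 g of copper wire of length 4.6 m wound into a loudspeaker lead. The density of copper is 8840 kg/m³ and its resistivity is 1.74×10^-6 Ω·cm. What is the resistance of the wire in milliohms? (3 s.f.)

34.4 mΩ

ρ = 1.74×10^-6 Ω·cm = 1.74×10^-8 Ω·m
A = m/(density·L) = 0.0945/(8840×4.6) = 2.3239e-06 m²
R = ρL/A = (1.74×10^-8)(4.6)/(2.3239e-06) = 34.4 mΩ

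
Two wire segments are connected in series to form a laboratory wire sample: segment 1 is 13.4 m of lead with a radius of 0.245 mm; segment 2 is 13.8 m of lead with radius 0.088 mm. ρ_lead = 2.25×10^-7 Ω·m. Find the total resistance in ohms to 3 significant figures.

Segment 1: A = πr² = π(2.4500e-04 m)² = 1.886e-07 m²
R₁ = ρL/A = (2.25×10^-7)(13.4)/(1.886e-07) = 15.99 Ω
Segment 2: A = πr² = π(8.8000e-05 m)² = 2.433e-08 m²
R₂ = (2.25×10^-7)(13.8)/(2.433e-08) = 127.6 Ω
R = R₁ + R₂ = 144 Ω

144 Ω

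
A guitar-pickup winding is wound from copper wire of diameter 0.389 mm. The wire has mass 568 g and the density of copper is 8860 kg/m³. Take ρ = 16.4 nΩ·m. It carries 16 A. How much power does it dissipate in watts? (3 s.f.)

ρ = 16.4 nΩ·m = 1.64×10^-8 Ω·m
A = π(d/2)² = π(1.9450e-04 m)² = 1.1885e-07 m²
L = m/(density·A) = 0.568/(8860×1.1885e-07) = 539.4 m
R = ρL/A = (1.64×10^-8)(539.4)/(1.1885e-07) = 74.44 Ω
P = I²R = (16)² × 74.44 = 19100 W

19100 W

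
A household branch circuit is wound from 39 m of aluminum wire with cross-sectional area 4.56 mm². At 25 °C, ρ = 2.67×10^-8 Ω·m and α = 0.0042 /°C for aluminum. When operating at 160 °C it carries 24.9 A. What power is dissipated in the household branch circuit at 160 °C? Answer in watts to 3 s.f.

A = 4.56 mm² = 4.560e-06 m²
R₍25₎ = ρL/A = (2.67×10^-8)(39)/(4.560e-06) = 0.2284 Ω
R₍160₎ = R₍25₎(1 + αΔT) = 0.2284 × (1 + 0.0042×135) = 0.3578 Ω
P = I²R = (24.9)² × 0.3578 = 222 W

222 W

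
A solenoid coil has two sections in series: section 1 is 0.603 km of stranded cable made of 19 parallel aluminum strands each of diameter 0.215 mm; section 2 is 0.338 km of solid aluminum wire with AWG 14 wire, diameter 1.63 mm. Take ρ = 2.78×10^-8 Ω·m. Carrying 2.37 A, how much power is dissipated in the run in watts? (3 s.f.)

Section 1: A_strand = π(1.0750e-04)² = 3.631e-08 m²; R₁ = ρL/(N·A_s) = (2.78×10^-8)(603)/(19×3.631e-08) = 24.3 Ω
Section 2: A = π(1.63/2 mm)² = π(8.1500e-04 m)² = 2.087e-06 m²
R₂ = (2.78×10^-8)(338)/(2.087e-06) = 4.503 Ω
R = R₁ + R₂ = 28.8 Ω
P = I²R = (2.37)² × 28.8 = 162 W

162 W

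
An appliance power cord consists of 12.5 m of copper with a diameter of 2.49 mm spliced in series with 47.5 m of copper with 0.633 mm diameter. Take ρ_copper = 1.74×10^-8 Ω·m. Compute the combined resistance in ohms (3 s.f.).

2.67 Ω

Segment 1: A = π(d/2)² = π(1.2450e-03 m)² = 4.870e-06 m²
R₁ = ρL/A = (1.74×10^-8)(12.5)/(4.870e-06) = 0.04467 Ω
Segment 2: A = π(d/2)² = π(3.1650e-04 m)² = 3.147e-07 m²
R₂ = (1.74×10^-8)(47.5)/(3.147e-07) = 2.626 Ω
R = R₁ + R₂ = 2.67 Ω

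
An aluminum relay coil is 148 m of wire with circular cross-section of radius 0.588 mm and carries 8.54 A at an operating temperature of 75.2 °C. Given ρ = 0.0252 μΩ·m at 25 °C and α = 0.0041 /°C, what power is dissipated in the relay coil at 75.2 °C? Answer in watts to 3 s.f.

ρ = 0.0252 μΩ·m = 2.52×10^-8 Ω·m
A = πr² = π(5.8800e-04 m)² = 1.086e-06 m²
R₍25₎ = ρL/A = (2.52×10^-8)(148)/(1.086e-06) = 3.434 Ω
R₍75.2₎ = R₍25₎(1 + αΔT) = 3.434 × (1 + 0.0041×50.2) = 4.14 Ω
P = I²R = (8.54)² × 4.14 = 302 W

302 W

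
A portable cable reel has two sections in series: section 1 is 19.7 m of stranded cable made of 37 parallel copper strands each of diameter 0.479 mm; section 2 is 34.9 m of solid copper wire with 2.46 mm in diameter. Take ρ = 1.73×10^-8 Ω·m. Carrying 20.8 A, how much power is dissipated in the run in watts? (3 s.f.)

77.1 W

Section 1: A_strand = π(2.3950e-04)² = 1.802e-07 m²; R₁ = ρL/(N·A_s) = (1.73×10^-8)(19.7)/(37×1.802e-07) = 0.05112 Ω
Section 2: A = π(d/2)² = π(1.2300e-03 m)² = 4.753e-06 m²
R₂ = (1.73×10^-8)(34.9)/(4.753e-06) = 0.127 Ω
R = R₁ + R₂ = 0.1781 Ω
P = I²R = (20.8)² × 0.1781 = 77.1 W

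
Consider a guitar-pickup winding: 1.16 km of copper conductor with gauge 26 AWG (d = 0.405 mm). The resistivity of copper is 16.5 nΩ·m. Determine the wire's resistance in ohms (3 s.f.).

149 Ω

ρ = 16.5 nΩ·m = 1.65×10^-8 Ω·m
A = π(0.405/2 mm)² = π(2.0250e-04 m)² = 1.288e-07 m²
R = ρL/A = (1.65×10^-8)(1160 m)/(1.288e-07 m²) = 149 Ω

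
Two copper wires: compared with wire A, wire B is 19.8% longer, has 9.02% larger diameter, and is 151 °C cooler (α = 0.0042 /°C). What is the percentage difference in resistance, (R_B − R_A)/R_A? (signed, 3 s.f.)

R ∝ ρL/d² with ρ ∝ (1+αΔT), so R_B/R_A = (1 + 19.8/100) × (1 + 9.02/100)⁻² × (1 − 0.0042×151)
= 1.198 × 0.8414 × 0.3658 = 0.3687
(R_B − R_A)/R_A = 0.3687 − 1 = -63.1%

-63.1%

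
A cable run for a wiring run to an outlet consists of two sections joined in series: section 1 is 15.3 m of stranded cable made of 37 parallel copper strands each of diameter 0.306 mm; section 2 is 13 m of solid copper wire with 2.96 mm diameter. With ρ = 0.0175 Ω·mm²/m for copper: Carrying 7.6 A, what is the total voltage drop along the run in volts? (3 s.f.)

0.999 V

ρ = 0.0175 Ω·mm²/m = 1.75×10^-8 Ω·m
Section 1: A_strand = π(1.5300e-04)² = 7.354e-08 m²; R₁ = ρL/(N·A_s) = (1.75×10^-8)(15.3)/(37×7.354e-08) = 0.0984 Ω
Section 2: A = π(d/2)² = π(1.4800e-03 m)² = 6.881e-06 m²
R₂ = (1.75×10^-8)(13)/(6.881e-06) = 0.03306 Ω
R = R₁ + R₂ = 0.1315 Ω
V = IR = 7.6 × 0.1315 = 0.999 V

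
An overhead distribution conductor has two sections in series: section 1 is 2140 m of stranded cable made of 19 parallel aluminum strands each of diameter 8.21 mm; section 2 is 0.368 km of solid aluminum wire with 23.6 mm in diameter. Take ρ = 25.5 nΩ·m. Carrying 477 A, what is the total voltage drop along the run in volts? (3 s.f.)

36.1 V

ρ = 25.5 nΩ·m = 2.55×10^-8 Ω·m
Section 1: A_strand = π(4.1050e-03)² = 5.294e-05 m²; R₁ = ρL/(N·A_s) = (2.55×10^-8)(2140)/(19×5.294e-05) = 0.05425 Ω
Section 2: A = π(d/2)² = π(1.1800e-02 m)² = 4.374e-04 m²
R₂ = (2.55×10^-8)(368)/(4.374e-04) = 0.02145 Ω
R = R₁ + R₂ = 0.07571 Ω
V = IR = 477 × 0.07571 = 36.1 V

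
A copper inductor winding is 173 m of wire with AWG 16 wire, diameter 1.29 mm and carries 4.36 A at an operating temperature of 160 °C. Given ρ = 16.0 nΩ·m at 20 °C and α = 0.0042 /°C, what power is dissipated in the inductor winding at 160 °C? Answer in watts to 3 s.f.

63.9 W

ρ = 16.0 nΩ·m = 1.60×10^-8 Ω·m
A = π(1.29/2 mm)² = π(6.4500e-04 m)² = 1.307e-06 m²
R₍20₎ = ρL/A = (1.60×10^-8)(173)/(1.307e-06) = 2.118 Ω
R₍160₎ = R₍20₎(1 + αΔT) = 2.118 × (1 + 0.0042×140) = 3.363 Ω
P = I²R = (4.36)² × 3.363 = 63.9 W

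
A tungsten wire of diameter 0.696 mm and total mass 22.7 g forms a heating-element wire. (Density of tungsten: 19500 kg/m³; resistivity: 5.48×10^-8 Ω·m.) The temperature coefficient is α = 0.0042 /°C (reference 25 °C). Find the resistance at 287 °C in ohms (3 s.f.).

0.926 Ω

A = π(d/2)² = π(3.4800e-04 m)² = 3.8046e-07 m²
L = m/(density·A) = 0.0227/(19500×3.8046e-07) = 3.06 m
R = ρL/A = (5.48×10^-8)(3.06)/(3.8046e-07) = 0.4407 Ω
R(287 °C) = 0.4407 × (1 + 0.0042×262) = 0.926 Ω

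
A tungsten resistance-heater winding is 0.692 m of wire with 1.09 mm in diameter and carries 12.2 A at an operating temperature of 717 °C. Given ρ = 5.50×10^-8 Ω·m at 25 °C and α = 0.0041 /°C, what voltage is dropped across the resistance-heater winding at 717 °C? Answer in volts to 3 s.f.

A = π(d/2)² = π(5.4500e-04 m)² = 9.331e-07 m²
R₍25₎ = ρL/A = (5.50×10^-8)(0.692)/(9.331e-07) = 0.04079 Ω
R₍717₎ = R₍25₎(1 + αΔT) = 0.04079 × (1 + 0.0041×692) = 0.1565 Ω
V = IR = 12.2 × 0.1565 = 1.91 V

1.91 V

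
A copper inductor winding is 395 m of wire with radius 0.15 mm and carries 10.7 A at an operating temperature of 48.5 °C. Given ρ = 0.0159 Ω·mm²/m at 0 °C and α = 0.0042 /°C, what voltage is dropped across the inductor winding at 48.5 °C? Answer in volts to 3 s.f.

1140 V

ρ = 0.0159 Ω·mm²/m = 1.59×10^-8 Ω·m
A = πr² = π(1.5000e-04 m)² = 7.069e-08 m²
R₍0₎ = ρL/A = (1.59×10^-8)(395)/(7.069e-08) = 88.85 Ω
R₍48.5₎ = R₍0₎(1 + αΔT) = 88.85 × (1 + 0.0042×48.5) = 106.9 Ω
V = IR = 10.7 × 106.9 = 1140 V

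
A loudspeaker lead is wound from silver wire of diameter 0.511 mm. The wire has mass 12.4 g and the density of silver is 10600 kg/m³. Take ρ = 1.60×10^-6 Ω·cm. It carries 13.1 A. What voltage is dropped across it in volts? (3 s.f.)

ρ = 1.60×10^-6 Ω·cm = 1.60×10^-8 Ω·m
A = π(d/2)² = π(2.5550e-04 m)² = 2.0508e-07 m²
L = m/(density·A) = 0.0124/(10600×2.0508e-07) = 5.704 m
R = ρL/A = (1.60×10^-8)(5.704)/(2.0508e-07) = 0.445 Ω
V = IR = 13.1 × 0.445 = 5.83 V

5.83 V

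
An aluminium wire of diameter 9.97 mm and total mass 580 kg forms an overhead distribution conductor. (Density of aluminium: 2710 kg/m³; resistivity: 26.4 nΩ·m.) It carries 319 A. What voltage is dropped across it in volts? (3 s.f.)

296 V

ρ = 26.4 nΩ·m = 2.64×10^-8 Ω·m
A = π(d/2)² = π(4.9850e-03 m)² = 7.8069e-05 m²
L = m/(density·A) = 580/(2710×7.8069e-05) = 2741 m
R = ρL/A = (2.64×10^-8)(2741)/(7.8069e-05) = 0.927 Ω
V = IR = 319 × 0.927 = 296 V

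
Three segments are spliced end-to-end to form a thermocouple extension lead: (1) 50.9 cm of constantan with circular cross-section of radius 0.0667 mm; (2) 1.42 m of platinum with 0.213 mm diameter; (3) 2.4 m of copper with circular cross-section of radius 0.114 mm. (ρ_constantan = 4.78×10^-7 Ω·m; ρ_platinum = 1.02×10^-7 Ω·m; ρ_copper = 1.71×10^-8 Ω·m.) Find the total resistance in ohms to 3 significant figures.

Seg 1: A = πr² = π(6.6700e-05 m)² = 1.398e-08 m²
R_1 = (4.78×10^-7)(0.509)/(1.398e-08) = 17.41 Ω
Seg 2: A = π(d/2)² = π(1.0650e-04 m)² = 3.563e-08 m²
R_2 = (1.02×10^-7)(1.42)/(3.563e-08) = 4.065 Ω
Seg 3: A = πr² = π(1.1400e-04 m)² = 4.083e-08 m²
R_3 = (1.71×10^-8)(2.4)/(4.083e-08) = 1.005 Ω
R_total = R_1 + R_2 + R_3 = 22.5 Ω

22.5 Ω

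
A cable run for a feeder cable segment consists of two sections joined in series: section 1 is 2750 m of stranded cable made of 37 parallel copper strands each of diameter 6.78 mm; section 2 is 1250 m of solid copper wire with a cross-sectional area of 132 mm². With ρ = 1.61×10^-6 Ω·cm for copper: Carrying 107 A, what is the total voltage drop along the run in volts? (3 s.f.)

19.9 V

ρ = 1.61×10^-6 Ω·cm = 1.61×10^-8 Ω·m
Section 1: A_strand = π(3.3900e-03)² = 3.610e-05 m²; R₁ = ρL/(N·A_s) = (1.61×10^-8)(2750)/(37×3.610e-05) = 0.03314 Ω
Section 2: A = 132 mm² = 1.320e-04 m²
R₂ = (1.61×10^-8)(1250)/(1.320e-04) = 0.1525 Ω
R = R₁ + R₂ = 0.1856 Ω
V = IR = 107 × 0.1856 = 19.9 V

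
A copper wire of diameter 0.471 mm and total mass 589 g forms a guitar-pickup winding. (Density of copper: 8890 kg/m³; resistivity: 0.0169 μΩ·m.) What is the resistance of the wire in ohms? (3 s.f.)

36.9 Ω

ρ = 0.0169 μΩ·m = 1.69×10^-8 Ω·m
A = π(d/2)² = π(2.3550e-04 m)² = 1.7423e-07 m²
L = m/(density·A) = 0.589/(8890×1.7423e-07) = 380.3 m
R = ρL/A = (1.69×10^-8)(380.3)/(1.7423e-07) = 36.9 Ω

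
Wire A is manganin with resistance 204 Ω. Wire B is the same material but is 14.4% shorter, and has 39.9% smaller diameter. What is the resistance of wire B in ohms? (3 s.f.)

483 Ω

R ∝ L/d², so R_B/R_A = (1 − 14.4/100) × (1 − 39.9/100)⁻²
= 0.856 × 2.768 = 2.37
R_B = 2.37 × 204 = 483 Ω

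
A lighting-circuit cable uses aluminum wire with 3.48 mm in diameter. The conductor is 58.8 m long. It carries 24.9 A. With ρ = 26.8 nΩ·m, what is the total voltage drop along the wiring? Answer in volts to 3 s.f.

4.13 V

ρ = 26.8 nΩ·m = 2.68×10^-8 Ω·m
A = π(d/2)² = π(1.7400e-03 m)² = 9.511e-06 m²
R = ρL/A = (2.68×10^-8)(58.8)/(9.511e-06) = 0.1657 Ω
V = IR = 24.9 × 0.1657 = 4.13 V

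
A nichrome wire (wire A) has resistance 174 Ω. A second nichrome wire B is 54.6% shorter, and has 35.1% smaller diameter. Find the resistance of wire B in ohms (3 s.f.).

R ∝ L/d², so R_B/R_A = (1 − 54.6/100) × (1 − 35.1/100)⁻²
= 0.454 × 2.374 = 1.078
R_B = 1.078 × 174 = 188 Ω

188 Ω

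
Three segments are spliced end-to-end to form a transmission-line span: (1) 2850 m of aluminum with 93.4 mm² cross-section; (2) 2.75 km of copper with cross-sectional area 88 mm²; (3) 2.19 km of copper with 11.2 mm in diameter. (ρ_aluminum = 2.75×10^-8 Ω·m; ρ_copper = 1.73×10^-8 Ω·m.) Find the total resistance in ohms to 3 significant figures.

1.76 Ω

Seg 1: A = 93.4 mm² = 9.340e-05 m²
R_1 = (2.75×10^-8)(2850)/(9.340e-05) = 0.8391 Ω
Seg 2: A = 88 mm² = 8.800e-05 m²
R_2 = (1.73×10^-8)(2750)/(8.800e-05) = 0.5406 Ω
Seg 3: A = π(d/2)² = π(5.6000e-03 m)² = 9.852e-05 m²
R_3 = (1.73×10^-8)(2190)/(9.852e-05) = 0.3846 Ω
R_total = R_1 + R_2 + R_3 = 1.76 Ω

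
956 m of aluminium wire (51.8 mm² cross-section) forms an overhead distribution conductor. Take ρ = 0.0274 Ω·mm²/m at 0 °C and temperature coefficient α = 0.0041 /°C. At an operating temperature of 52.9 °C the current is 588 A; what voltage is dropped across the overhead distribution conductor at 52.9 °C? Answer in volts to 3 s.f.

362 V

ρ = 0.0274 Ω·mm²/m = 2.74×10^-8 Ω·m
A = 51.8 mm² = 5.180e-05 m²
R₍0₎ = ρL/A = (2.74×10^-8)(956)/(5.180e-05) = 0.5057 Ω
R₍52.9₎ = R₍0₎(1 + αΔT) = 0.5057 × (1 + 0.0041×52.9) = 0.6154 Ω
V = IR = 588 × 0.6154 = 362 V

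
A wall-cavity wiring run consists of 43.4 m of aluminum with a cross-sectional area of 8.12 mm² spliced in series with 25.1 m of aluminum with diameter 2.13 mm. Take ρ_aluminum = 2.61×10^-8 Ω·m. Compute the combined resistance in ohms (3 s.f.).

0.323 Ω

Segment 1: A = 8.12 mm² = 8.120e-06 m²
R₁ = ρL/A = (2.61×10^-8)(43.4)/(8.120e-06) = 0.1395 Ω
Segment 2: A = π(d/2)² = π(1.0650e-03 m)² = 3.563e-06 m²
R₂ = (2.61×10^-8)(25.1)/(3.563e-06) = 0.1839 Ω
R = R₁ + R₂ = 0.323 Ω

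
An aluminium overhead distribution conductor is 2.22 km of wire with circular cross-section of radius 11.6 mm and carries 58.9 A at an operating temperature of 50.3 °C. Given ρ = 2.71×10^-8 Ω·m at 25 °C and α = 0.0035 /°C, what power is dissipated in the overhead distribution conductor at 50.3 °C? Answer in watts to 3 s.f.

A = πr² = π(1.1600e-02 m)² = 4.227e-04 m²
R₍25₎ = ρL/A = (2.71×10^-8)(2220)/(4.227e-04) = 0.1423 Ω
R₍50.3₎ = R₍25₎(1 + αΔT) = 0.1423 × (1 + 0.0035×25.3) = 0.1549 Ω
P = I²R = (58.9)² × 0.1549 = 537 W

537 W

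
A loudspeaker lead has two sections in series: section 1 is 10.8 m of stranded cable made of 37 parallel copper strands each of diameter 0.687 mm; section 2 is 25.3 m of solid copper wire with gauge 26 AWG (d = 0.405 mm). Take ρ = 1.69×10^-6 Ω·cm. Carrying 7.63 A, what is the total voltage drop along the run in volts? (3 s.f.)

ρ = 1.69×10^-6 Ω·cm = 1.69×10^-8 Ω·m
Section 1: A_strand = π(3.4350e-04)² = 3.707e-07 m²; R₁ = ρL/(N·A_s) = (1.69×10^-8)(10.8)/(37×3.707e-07) = 0.01331 Ω
Section 2: A = π(0.405/2 mm)² = π(2.0250e-04 m)² = 1.288e-07 m²
R₂ = (1.69×10^-8)(25.3)/(1.288e-07) = 3.319 Ω
R = R₁ + R₂ = 3.332 Ω
V = IR = 7.63 × 3.332 = 25.4 V

25.4 V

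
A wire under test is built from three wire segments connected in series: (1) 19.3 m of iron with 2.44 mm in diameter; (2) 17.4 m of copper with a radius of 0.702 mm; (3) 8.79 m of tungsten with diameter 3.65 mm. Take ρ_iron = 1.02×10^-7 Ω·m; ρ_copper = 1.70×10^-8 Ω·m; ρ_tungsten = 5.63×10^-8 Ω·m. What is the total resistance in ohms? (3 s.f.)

Seg 1: A = π(d/2)² = π(1.2200e-03 m)² = 4.676e-06 m²
R_1 = (1.02×10^-7)(19.3)/(4.676e-06) = 0.421 Ω
Seg 2: A = πr² = π(7.0200e-04 m)² = 1.548e-06 m²
R_2 = (1.70×10^-8)(17.4)/(1.548e-06) = 0.1911 Ω
Seg 3: A = π(d/2)² = π(1.8250e-03 m)² = 1.046e-05 m²
R_3 = (5.63×10^-8)(8.79)/(1.046e-05) = 0.0473 Ω
R_total = R_1 + R_2 + R_3 = 0.659 Ω

0.659 Ω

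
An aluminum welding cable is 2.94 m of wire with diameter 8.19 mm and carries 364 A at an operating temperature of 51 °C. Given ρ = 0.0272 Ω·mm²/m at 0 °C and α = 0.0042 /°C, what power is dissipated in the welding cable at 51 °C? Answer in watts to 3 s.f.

ρ = 0.0272 Ω·mm²/m = 2.72×10^-8 Ω·m
A = π(d/2)² = π(4.0950e-03 m)² = 5.268e-05 m²
R₍0₎ = ρL/A = (2.72×10^-8)(2.94)/(5.268e-05) = 0.001518 Ω
R₍51₎ = R₍0₎(1 + αΔT) = 0.001518 × (1 + 0.0042×51) = 0.001843 Ω
P = I²R = (364)² × 0.001843 = 244 W

244 W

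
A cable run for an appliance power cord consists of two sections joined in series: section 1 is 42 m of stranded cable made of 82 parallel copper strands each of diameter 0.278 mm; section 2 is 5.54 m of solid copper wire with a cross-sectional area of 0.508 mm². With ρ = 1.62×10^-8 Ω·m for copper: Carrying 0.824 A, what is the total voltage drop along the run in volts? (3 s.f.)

0.258 V

Section 1: A_strand = π(1.3900e-04)² = 6.070e-08 m²; R₁ = ρL/(N·A_s) = (1.62×10^-8)(42)/(82×6.070e-08) = 0.1367 Ω
Section 2: A = 0.508 mm² = 5.080e-07 m²
R₂ = (1.62×10^-8)(5.54)/(5.080e-07) = 0.1767 Ω
R = R₁ + R₂ = 0.3134 Ω
V = IR = 0.824 × 0.3134 = 0.258 V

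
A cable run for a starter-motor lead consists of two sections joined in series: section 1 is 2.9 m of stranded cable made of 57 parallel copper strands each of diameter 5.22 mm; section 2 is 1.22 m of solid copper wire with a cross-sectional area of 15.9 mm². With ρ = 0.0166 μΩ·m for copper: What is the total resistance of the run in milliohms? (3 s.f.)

ρ = 0.0166 μΩ·m = 1.66×10^-8 Ω·m
Section 1: A_strand = π(2.6100e-03)² = 2.140e-05 m²; R₁ = ρL/(N·A_s) = (1.66×10^-8)(2.9)/(57×2.140e-05) = 3.946×10^-5 Ω
Section 2: A = 15.9 mm² = 1.590e-05 m²
R₂ = (1.66×10^-8)(1.22)/(1.590e-05) = 0.001274 Ω
R = R₁ + R₂ = 1.31 mΩ

1.31 mΩ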